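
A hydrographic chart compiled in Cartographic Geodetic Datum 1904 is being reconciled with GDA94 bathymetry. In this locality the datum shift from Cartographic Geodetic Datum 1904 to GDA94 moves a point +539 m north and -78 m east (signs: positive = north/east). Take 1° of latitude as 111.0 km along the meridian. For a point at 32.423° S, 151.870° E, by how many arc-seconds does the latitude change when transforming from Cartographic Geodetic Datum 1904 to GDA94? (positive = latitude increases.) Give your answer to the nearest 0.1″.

1° of latitude = 111.0 km, so Δφ = 539.0 / 111000 = 0.0048559° = 17.481″.

Δφ = 17.5″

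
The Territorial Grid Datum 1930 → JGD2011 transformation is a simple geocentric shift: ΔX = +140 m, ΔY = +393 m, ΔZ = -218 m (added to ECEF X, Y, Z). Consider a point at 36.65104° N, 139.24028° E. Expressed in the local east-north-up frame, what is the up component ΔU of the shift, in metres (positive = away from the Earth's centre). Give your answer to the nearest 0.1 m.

ΔU = -9.4 m

The local up (radial) axis is (cos φ cos λ, cos φ sin λ, sin φ), giving ΔU = -85.077 + 205.855 − 130.133 = -9.36 m.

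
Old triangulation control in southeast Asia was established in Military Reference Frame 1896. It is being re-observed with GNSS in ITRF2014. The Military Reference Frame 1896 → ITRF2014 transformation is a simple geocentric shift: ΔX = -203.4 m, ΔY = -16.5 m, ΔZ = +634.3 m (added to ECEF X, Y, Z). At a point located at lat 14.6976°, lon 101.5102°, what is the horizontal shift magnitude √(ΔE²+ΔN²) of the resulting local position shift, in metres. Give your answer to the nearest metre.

640 m

The local east axis at (φ, λ) is (−sin λ, cos λ, 0), so ΔE = −sin(101.5102°)·(-203.4) + cos(101.5102°)·(-16.5) = 202.60 m.
The local north axis is (−sin φ cos λ, −sin φ sin λ, cos φ), giving ΔN = -10.298 + 4.102 + 613.545 = 607.35 m.
Horizontal magnitude = √(ΔE² + ΔN²) = √(202.60² + 607.35²) = 640.25 m.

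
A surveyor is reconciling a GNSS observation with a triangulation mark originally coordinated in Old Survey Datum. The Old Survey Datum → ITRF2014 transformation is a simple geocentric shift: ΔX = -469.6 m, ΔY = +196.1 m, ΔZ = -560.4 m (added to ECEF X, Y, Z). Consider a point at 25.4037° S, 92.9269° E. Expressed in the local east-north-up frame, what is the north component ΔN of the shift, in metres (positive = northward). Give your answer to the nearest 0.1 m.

ΔN = -411.9 m

At φ = -25.4037°, λ = 92.9269°: sin φ = -0.428993, cos φ = 0.903308, sin λ = 0.998695, cos λ = -0.051062.
ΔN = −sin φ cos λ·ΔX − sin φ sin λ·ΔY + cos φ·ΔZ = −(-0.428993)(-0.051062)(-469.6) − (-0.428993)(0.998695)(196.1) + (0.903308)(-560.4) = -411.91 m.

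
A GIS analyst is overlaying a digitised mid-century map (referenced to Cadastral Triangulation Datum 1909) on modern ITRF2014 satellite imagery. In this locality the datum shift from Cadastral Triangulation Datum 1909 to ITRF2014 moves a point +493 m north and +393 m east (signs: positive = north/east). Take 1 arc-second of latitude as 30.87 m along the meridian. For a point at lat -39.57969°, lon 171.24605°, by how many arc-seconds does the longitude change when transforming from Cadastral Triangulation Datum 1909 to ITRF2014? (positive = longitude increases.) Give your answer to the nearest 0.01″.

At latitude -39.57969°, cos φ = 0.770739.
1″ of longitude at this latitude = 30.87 × cos φ = 23.7927 m, so Δλ = 393.0 / 23.7927 = 16.518″.

Δλ = 16.52″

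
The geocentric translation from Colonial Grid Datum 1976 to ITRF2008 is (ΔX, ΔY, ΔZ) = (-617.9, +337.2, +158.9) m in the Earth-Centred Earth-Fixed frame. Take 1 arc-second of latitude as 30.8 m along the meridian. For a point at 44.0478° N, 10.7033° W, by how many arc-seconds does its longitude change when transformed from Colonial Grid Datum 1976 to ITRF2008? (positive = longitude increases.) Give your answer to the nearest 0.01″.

Δλ = 9.78″

sin φ = 0.695258, cos φ = 0.718760, sin λ = -0.185723, cos λ = 0.982602.
East component: ΔE = −sin λ·ΔX + cos λ·ΔY = −(-0.185723)(-617.9) + (0.982602)(337.2) = 216.58 m.
1° of latitude spans 3600 × 30.80 = 110880 m; at latitude φ, 1° of longitude spans that × cos φ = 79696.1 m, so Δλ = 216.58 / 79696.1 × 3600 = 9.783″.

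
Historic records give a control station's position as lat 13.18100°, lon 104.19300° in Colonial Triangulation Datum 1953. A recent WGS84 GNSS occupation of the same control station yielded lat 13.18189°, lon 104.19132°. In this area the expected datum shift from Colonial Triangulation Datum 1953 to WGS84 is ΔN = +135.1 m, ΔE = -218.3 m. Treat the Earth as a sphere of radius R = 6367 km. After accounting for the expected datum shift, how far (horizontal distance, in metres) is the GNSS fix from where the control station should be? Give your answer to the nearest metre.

Observed coordinate differences: Δφ = +0.00089°, Δλ = -0.00168°.
Converting to metres (1° lat = 111125 m, cos φ = 0.973655): observed ΔN = 98.9 m, observed ΔE = -181.8 m.
Subtracting the expected shift leaves a residual of 98.9 − (135.1) = -36.2 m north and -181.8 − (-218.3) = 36.5 m east.
Residual distance = √((-36.2)² + 36.5²) = 51.4 m.

51 m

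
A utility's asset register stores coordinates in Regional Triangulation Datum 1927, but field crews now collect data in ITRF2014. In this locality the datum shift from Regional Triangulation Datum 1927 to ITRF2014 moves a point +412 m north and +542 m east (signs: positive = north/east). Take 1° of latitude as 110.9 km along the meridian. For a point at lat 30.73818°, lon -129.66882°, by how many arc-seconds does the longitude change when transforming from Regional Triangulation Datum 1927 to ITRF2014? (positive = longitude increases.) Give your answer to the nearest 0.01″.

Δλ = 20.47″

At latitude 30.73818°, cos φ = 0.859512.
1° of longitude at this latitude = 110.9 × cos φ = 95.32 km, so Δλ = 542.0 / 95319.9 = 0.0056861° = 20.470″.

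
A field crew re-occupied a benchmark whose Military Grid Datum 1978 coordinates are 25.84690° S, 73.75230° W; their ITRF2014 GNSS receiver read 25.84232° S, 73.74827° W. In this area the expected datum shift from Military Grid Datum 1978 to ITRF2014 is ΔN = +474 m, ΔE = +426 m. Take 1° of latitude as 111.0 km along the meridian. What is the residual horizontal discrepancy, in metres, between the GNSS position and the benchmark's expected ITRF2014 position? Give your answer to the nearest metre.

42 m

Observed coordinate differences: Δφ = +0.00458°, Δλ = +0.00403°.
Converting to metres (1° lat = 111000 m, cos φ = 0.899962): observed ΔN = 508.4 m, observed ΔE = 402.6 m.
Subtracting the expected shift leaves a residual of 508.4 − (474) = 34.4 m north and 402.6 − (426) = -23.4 m east.
Residual distance = √(34.4² + (-23.4)²) = 41.6 m.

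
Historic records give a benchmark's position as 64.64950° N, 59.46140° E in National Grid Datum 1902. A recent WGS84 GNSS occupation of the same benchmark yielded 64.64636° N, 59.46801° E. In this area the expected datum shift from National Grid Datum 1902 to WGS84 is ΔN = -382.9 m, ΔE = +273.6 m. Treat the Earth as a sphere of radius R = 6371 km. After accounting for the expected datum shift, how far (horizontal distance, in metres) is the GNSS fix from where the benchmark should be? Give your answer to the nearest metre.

53 m

Observed coordinate differences: Δφ = -0.00314°, Δλ = +0.00661°.
Converting to metres (1° lat = 111195 m, cos φ = 0.428155): observed ΔN = -349.2 m, observed ΔE = 314.7 m.
Subtracting the expected shift leaves a residual of -349.2 − (-382.9) = 33.7 m north and 314.7 − (273.6) = 41.1 m east.
Residual distance = √(33.7² + 41.1²) = 53.2 m.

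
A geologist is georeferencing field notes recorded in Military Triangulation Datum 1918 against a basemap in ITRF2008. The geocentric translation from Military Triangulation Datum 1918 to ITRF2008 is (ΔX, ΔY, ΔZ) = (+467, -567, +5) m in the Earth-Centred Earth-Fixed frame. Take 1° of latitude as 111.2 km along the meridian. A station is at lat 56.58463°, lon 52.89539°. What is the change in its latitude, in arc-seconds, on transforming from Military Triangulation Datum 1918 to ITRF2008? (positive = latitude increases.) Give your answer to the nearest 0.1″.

sin φ = 0.834700, cos φ = 0.550705, sin λ = 0.797535, cos λ = 0.603272.
North component: ΔN = −sin φ cos λ·ΔX − sin φ sin λ·ΔY + cos φ·ΔZ = −(0.834700)(0.603272)(467) − (0.834700)(0.797535)(-567) + (0.550705)(5) = 145.05 m.
1° of latitude spans 111200 m, so Δφ = 145.05 / 111200 × 3600 = 4.696″.

Δφ = 4.7″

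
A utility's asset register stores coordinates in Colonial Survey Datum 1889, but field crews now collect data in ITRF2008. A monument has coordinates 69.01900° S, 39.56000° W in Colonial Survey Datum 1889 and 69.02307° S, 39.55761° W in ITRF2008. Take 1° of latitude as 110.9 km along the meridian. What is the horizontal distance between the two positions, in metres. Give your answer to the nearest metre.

461 m

Δφ = -69.02307° − -69.01900° = -0.00407°; Δλ = -39.55761° − -39.56000° = +0.00239°.
ΔN = Δφ × 110900 = -451.4 m; ΔE = Δλ × 110900 × cos(-69.01900°) = +0.00239 × 110900 × 0.358058 = 94.9 m.
Distance = √(ΔE² + ΔN²) = √(94.9² + (-451.4)²) = 461.2 m.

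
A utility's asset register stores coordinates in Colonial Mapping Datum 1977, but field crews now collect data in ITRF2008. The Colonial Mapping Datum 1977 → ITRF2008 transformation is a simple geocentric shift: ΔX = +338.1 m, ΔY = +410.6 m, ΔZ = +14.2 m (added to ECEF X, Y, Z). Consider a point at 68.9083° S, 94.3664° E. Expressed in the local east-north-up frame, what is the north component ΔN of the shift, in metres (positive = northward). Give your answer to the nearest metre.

ΔN = 363 m

At φ = -68.9083°, λ = 94.3664°: sin φ = -0.933006, cos φ = 0.359862, sin λ = 0.997098, cos λ = -0.076134.
ΔN = −sin φ cos λ·ΔX − sin φ sin λ·ΔY + cos φ·ΔZ = −(-0.933006)(-0.076134)(338.1) − (-0.933006)(0.997098)(410.6) + (0.359862)(14.2) = 363.07 m.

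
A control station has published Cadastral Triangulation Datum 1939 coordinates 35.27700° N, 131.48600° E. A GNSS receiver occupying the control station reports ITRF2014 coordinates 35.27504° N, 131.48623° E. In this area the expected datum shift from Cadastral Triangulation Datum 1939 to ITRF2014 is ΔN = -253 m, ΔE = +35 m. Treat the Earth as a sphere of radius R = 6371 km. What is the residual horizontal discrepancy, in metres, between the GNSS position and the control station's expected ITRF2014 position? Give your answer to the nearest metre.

Observed coordinate differences: Δφ = -0.00196°, Δλ = +0.00023°.
Converting to metres (1° lat = 111195 m, cos φ = 0.816369): observed ΔN = -217.9 m, observed ΔE = 20.9 m.
Subtracting the expected shift leaves a residual of -217.9 − (-253) = 35.1 m north and 20.9 − (35) = -14.1 m east.
Residual distance = √(35.1² + (-14.1)²) = 37.8 m.

38 m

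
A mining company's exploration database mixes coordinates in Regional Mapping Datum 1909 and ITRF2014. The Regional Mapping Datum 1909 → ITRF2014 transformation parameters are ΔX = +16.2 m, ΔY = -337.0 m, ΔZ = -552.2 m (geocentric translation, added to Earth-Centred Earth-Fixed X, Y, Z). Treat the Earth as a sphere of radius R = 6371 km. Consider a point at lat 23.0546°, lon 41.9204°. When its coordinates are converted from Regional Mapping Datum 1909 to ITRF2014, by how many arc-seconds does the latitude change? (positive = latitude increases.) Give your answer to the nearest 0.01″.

Δφ = -13.75″

sin φ = 0.391608, cos φ = 0.920132, sin λ = 0.668098, cos λ = 0.744074.
North component: ΔN = −sin φ cos λ·ΔX − sin φ sin λ·ΔY + cos φ·ΔZ = −(0.391608)(0.744074)(16.2) − (0.391608)(0.668098)(-337.0) + (0.920132)(-552.2) = -424.65 m.
1° of latitude spans πR/180 = 111195 m, so Δφ = -424.65 / 111195 × 3600 = -13.748″.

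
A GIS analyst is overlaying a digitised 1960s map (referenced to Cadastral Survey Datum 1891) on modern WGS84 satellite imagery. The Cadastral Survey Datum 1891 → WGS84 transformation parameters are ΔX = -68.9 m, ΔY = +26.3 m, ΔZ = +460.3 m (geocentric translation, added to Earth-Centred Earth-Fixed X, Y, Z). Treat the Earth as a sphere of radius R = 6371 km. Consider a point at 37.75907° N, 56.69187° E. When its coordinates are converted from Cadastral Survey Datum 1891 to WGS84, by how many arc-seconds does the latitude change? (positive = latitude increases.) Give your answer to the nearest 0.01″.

sin φ = 0.612342, cos φ = 0.790593, sin λ = 0.835729, cos λ = 0.549141.
North component: ΔN = −sin φ cos λ·ΔX − sin φ sin λ·ΔY + cos φ·ΔZ = −(0.612342)(0.549141)(-68.9) − (0.612342)(0.835729)(26.3) + (0.790593)(460.3) = 373.62 m.
1° of latitude spans πR/180 = 111195 m, so Δφ = 373.62 / 111195 × 3600 = 12.096″.

Δφ = 12.10″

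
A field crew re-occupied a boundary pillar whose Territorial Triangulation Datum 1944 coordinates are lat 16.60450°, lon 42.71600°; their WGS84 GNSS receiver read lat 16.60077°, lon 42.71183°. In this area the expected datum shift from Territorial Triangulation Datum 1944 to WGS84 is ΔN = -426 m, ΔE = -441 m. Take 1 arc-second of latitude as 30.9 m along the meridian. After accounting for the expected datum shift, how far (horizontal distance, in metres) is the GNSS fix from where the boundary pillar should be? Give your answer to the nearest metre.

Observed coordinate differences: Δφ = -0.00373°, Δλ = -0.00417°.
Converting to metres (1° lat = 111240 m, cos φ = 0.958300): observed ΔN = -414.9 m, observed ΔE = -444.5 m.
Subtracting the expected shift leaves a residual of -414.9 − (-426) = 11.1 m north and -444.5 − (-441) = -3.5 m east.
Residual distance = √(11.1² + (-3.5)²) = 11.6 m.

12 m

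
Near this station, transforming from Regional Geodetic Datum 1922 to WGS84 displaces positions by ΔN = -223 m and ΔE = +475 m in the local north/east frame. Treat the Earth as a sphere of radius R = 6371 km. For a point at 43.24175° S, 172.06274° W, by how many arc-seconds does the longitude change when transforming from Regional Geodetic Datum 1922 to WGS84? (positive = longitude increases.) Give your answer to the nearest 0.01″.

At latitude -43.24175°, cos φ = 0.728470.
One radian of longitude at latitude φ spans R cos φ, so Δλ = ΔE / (R cos φ) = 475.0 / (6371000 × 0.728470) = 1.0235e-04 rad = 21.111″.

Δλ = 21.11″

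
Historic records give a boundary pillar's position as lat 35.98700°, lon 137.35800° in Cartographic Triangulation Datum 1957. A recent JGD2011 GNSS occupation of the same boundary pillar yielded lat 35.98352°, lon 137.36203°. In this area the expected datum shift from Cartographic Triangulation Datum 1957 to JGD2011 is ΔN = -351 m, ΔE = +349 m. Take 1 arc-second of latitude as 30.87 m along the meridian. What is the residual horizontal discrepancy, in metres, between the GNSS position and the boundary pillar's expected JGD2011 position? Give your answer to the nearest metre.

38 m

Observed coordinate differences: Δφ = -0.00348°, Δλ = +0.00403°.
Converting to metres (1° lat = 111132 m, cos φ = 0.809150): observed ΔN = -386.7 m, observed ΔE = 362.4 m.
Subtracting the expected shift leaves a residual of -386.7 − (-351) = -35.7 m north and 362.4 − (349) = 13.4 m east.
Residual distance = √((-35.7)² + 13.4²) = 38.2 m.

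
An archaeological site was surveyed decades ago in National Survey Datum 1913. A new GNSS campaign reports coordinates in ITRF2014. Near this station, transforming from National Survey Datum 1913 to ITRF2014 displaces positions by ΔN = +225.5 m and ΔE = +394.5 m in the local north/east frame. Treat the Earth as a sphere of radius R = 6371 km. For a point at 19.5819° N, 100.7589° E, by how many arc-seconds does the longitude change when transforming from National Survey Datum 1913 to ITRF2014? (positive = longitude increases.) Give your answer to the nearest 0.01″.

At latitude 19.5819°, cos φ = 0.942163.
One radian of longitude at latitude φ spans R cos φ, so Δλ = ΔE / (R cos φ) = 394.5 / (6371000 × 0.942163) = 6.5722e-05 rad = 13.556″.

Δλ = 13.56″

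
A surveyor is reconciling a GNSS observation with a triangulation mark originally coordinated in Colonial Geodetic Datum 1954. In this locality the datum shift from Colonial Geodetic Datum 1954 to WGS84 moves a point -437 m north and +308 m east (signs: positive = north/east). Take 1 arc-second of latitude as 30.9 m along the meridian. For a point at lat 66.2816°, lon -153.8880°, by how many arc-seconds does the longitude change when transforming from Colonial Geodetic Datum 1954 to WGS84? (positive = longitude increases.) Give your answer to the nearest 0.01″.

At latitude 66.2816°, cos φ = 0.402242.
1″ of longitude at this latitude = 30.90 × cos φ = 12.4293 m, so Δλ = 308.0 / 12.4293 = 24.780″.

Δλ = 24.78″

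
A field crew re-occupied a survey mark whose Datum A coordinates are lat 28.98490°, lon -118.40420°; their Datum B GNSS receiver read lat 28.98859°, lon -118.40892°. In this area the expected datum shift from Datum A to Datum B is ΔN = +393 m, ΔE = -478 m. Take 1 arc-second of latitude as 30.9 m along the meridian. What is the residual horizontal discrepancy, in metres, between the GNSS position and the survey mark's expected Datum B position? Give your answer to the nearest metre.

26 m

Observed coordinate differences: Δφ = +0.00369°, Δλ = -0.00472°.
Converting to metres (1° lat = 111240 m, cos φ = 0.874747): observed ΔN = 410.5 m, observed ΔE = -459.3 m.
Subtracting the expected shift leaves a residual of 410.5 − (393) = 17.5 m north and -459.3 − (-478) = 18.7 m east.
Residual distance = √(17.5² + 18.7²) = 25.6 m.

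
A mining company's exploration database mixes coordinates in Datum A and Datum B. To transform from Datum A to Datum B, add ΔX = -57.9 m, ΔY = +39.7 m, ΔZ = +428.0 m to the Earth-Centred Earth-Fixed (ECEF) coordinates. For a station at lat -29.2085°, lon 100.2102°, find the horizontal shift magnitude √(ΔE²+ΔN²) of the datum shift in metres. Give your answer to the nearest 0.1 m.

The local east axis at (φ, λ) is (−sin λ, cos λ, 0), so ΔE = −sin(100.2102°)·(-57.9) + cos(100.2102°)·39.7 = 49.95 m.
The local north axis is (−sin φ cos λ, −sin φ sin λ, cos φ), giving ΔN = 5.008 + 19.066 + 373.580 = 397.65 m.
Horizontal magnitude = √(ΔE² + ΔN²) = √(49.95² + 397.65²) = 400.78 m.

400.8 m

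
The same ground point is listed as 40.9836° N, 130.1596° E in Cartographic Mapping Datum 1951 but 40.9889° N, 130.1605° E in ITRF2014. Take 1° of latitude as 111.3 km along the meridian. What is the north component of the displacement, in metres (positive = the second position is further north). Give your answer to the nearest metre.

ΔN = 590 m

Δφ = 40.9889° − 40.9836° = +0.0053°; Δλ = 130.1605° − 130.1596° = +0.0009°.
ΔN = Δφ × 111300 = 589.9 m; ΔE = Δλ × 111300 × cos(40.9836°) = +0.0009 × 111300 × 0.754897 = 75.6 m.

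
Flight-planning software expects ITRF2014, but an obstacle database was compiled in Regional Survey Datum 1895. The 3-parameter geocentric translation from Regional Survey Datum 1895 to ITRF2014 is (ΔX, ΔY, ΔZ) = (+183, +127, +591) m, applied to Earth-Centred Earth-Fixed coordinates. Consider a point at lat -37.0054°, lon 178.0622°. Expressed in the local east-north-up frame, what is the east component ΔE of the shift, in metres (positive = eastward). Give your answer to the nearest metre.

ΔE = -133 m

At φ = -37.0054°, λ = 178.0622°: sin φ = -0.601890, cos φ = 0.798579, sin λ = 0.033815, cos λ = -0.999428.
ΔE = −sin λ·ΔX + cos λ·ΔY = −(0.033815)·(183) + (-0.999428)·(127) = -133.12 m.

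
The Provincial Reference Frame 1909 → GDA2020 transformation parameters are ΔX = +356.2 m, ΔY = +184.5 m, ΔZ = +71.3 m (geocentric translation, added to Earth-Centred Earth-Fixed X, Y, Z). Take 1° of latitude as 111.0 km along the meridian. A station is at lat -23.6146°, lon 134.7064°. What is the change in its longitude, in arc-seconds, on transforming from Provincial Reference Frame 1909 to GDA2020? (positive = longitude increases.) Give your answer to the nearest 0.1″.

Δλ = -13.6″

sin φ = -0.400583, cos φ = 0.916261, sin λ = 0.710721, cos λ = -0.703474.
East component: ΔE = −sin λ·ΔX + cos λ·ΔY = −(0.710721)(356.2) + (-0.703474)(184.5) = -382.95 m.
1° of latitude spans 111000 m; at latitude φ, 1° of longitude spans that × cos φ = 101704.9 m, so Δλ = -382.95 / 101704.9 × 3600 = -13.555″.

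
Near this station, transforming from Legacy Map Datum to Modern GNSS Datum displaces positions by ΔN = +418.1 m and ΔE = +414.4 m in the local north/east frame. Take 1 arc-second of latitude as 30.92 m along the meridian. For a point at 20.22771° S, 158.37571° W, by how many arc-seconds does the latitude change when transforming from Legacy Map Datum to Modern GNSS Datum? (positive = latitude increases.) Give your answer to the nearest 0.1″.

Δφ = 13.5″

1″ of latitude = 30.92 m, so Δφ = 418.1 / 30.92 = 13.522″.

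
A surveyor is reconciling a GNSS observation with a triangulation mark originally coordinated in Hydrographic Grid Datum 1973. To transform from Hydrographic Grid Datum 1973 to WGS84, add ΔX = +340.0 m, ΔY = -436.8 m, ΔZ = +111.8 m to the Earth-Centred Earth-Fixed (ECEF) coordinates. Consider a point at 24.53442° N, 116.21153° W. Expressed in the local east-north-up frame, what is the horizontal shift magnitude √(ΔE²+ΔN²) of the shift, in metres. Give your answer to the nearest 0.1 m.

The local east axis at (φ, λ) is (−sin λ, cos λ, 0), so ΔE = −sin(-116.21153°)·340.0 + cos(-116.21153°)·(-436.8) = 497.97 m.
The local north axis is (−sin φ cos λ, −sin φ sin λ, cos φ), giving ΔN = 62.358 − 162.726 + 101.706 = 1.34 m.
Horizontal magnitude = √(ΔE² + ΔN²) = √(497.97² + 1.34²) = 497.97 m.

498.0 m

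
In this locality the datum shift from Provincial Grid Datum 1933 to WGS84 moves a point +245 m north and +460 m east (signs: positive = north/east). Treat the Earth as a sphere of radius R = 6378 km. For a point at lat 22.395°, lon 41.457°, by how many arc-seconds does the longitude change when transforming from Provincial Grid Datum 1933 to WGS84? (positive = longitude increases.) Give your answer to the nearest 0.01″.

Δλ = 16.09″

At latitude 22.395°, cos φ = 0.924579.
One radian of longitude at latitude φ spans R cos φ, so Δλ = ΔE / (R cos φ) = 460.0 / (6378000 × 0.924579) = 7.8006e-05 rad = 16.090″.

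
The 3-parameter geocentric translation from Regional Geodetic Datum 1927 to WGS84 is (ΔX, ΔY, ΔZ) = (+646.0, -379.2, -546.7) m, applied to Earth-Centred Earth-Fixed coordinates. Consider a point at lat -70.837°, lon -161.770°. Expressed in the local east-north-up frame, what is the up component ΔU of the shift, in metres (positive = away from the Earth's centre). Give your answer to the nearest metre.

The local up (radial) axis is (cos φ cos λ, cos φ sin λ, sin φ), giving ΔU = -201.411 + 38.940 + 516.407 = 353.94 m.

ΔU = 354 m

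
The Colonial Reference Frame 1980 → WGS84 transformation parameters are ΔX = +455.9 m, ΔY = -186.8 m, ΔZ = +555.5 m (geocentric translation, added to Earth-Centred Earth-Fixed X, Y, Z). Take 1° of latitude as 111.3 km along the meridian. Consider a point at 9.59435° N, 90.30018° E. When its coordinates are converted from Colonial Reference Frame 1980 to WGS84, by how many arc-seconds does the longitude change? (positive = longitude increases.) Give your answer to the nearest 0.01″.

Δλ = -14.92″

sin φ = 0.166672, cos φ = 0.986012, sin λ = 0.999986, cos λ = -0.005239.
East component: ΔE = −sin λ·ΔX + cos λ·ΔY = −(0.999986)(455.9) + (-0.005239)(-186.8) = -454.92 m.
1° of latitude spans 111300 m; at latitude φ, 1° of longitude spans that × cos φ = 109743.2 m, so Δλ = -454.92 / 109743.2 × 3600 = -14.923″.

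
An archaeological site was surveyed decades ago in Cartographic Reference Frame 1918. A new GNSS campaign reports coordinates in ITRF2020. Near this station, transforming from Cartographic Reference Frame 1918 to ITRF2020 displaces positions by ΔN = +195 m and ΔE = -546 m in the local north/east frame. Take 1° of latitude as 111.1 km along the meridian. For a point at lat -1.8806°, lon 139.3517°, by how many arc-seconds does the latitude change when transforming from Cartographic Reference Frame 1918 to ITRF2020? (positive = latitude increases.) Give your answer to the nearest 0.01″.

1° of latitude = 111.1 km, so Δφ = 195.0 / 111100 = 0.0017552° = 6.319″.

Δφ = 6.32″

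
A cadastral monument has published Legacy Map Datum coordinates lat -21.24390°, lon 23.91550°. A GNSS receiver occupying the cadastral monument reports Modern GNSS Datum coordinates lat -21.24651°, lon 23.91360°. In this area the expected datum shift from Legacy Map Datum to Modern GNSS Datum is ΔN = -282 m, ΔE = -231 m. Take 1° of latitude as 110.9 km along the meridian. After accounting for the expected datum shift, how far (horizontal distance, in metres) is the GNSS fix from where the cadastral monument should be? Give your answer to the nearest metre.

Observed coordinate differences: Δφ = -0.00261°, Δλ = -0.00190°.
Converting to metres (1° lat = 110900 m, cos φ = 0.932046): observed ΔN = -289.4 m, observed ΔE = -196.4 m.
Subtracting the expected shift leaves a residual of -289.4 − (-282) = -7.4 m north and -196.4 − (-231) = 34.6 m east.
Residual distance = √((-7.4)² + 34.6²) = 35.4 m.

35 m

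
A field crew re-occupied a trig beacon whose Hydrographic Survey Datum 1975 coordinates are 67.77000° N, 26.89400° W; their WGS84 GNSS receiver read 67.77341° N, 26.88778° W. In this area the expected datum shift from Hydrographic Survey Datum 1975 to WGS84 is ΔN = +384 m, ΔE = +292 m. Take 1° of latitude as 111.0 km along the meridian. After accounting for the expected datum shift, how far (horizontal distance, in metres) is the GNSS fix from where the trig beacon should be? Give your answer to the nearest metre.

Observed coordinate differences: Δφ = +0.00341°, Δλ = +0.00622°.
Converting to metres (1° lat = 111000 m, cos φ = 0.378326): observed ΔN = 378.5 m, observed ΔE = 261.2 m.
Subtracting the expected shift leaves a residual of 378.5 − (384) = -5.5 m north and 261.2 − (292) = -30.8 m east.
Residual distance = √((-5.5)² + (-30.8)²) = 31.3 m.

31 m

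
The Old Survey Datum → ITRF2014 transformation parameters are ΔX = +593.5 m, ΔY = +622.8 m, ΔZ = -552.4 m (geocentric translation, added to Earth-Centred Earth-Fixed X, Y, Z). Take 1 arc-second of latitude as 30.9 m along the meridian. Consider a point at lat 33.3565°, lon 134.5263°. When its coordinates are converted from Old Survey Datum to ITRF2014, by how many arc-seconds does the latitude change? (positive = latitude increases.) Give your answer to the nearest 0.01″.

Δφ = -15.43″

sin φ = 0.549847, cos φ = 0.835266, sin λ = 0.712929, cos λ = -0.701237.
North component: ΔN = −sin φ cos λ·ΔX − sin φ sin λ·ΔY + cos φ·ΔZ = −(0.549847)(-0.701237)(593.5) − (0.549847)(0.712929)(622.8) + (0.835266)(-552.4) = -476.70 m.
1° of latitude spans 3600 × 30.90 = 111240 m, so Δφ = -476.70 / 111240 × 3600 = -15.427″.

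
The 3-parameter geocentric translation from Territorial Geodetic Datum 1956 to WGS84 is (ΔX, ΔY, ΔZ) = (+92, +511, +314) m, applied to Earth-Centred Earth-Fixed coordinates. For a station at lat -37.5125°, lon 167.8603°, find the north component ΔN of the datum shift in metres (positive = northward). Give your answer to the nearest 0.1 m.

At φ = -37.5125°, λ = 167.8603°: sin φ = -0.608934, cos φ = 0.793221, sin λ = 0.210296, cos λ = -0.977638.
ΔN = −sin φ cos λ·ΔX − sin φ sin λ·ΔY + cos φ·ΔZ = −(-0.608934)(-0.977638)(92) − (-0.608934)(0.210296)(511) + (0.793221)(314) = 259.74 m.

ΔN = 259.7 m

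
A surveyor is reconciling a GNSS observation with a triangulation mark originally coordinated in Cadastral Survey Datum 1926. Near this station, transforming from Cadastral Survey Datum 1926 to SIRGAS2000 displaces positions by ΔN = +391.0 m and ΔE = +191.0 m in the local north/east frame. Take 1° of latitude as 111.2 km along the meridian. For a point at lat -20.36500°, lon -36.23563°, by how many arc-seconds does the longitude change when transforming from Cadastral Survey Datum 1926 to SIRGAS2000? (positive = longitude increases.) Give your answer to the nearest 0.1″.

At latitude -20.36500°, cos φ = 0.937495.
1° of longitude at this latitude = 111.2 × cos φ = 104.25 km, so Δλ = 191.0 / 104249.4 = 0.0018321° = 6.596″.

Δλ = 6.6″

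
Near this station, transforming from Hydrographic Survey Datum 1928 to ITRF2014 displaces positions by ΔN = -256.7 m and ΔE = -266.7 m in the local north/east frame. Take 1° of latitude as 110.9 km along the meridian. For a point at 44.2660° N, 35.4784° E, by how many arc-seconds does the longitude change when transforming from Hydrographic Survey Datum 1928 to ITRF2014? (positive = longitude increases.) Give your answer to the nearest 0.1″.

At latitude 44.2660°, cos φ = 0.716107.
1° of longitude at this latitude = 110.9 × cos φ = 79.42 km, so Δλ = -266.7 / 79416.3 = -0.0033583° = -12.090″.

Δλ = -12.1″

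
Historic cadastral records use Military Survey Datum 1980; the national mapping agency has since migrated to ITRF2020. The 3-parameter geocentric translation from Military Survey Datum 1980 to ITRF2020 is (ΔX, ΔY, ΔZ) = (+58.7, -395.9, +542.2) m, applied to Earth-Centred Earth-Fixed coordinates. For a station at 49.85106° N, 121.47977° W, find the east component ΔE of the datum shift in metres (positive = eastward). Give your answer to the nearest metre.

At φ = 49.85106°, λ = -121.47977°: sin φ = 0.764371, cos φ = 0.644777, sin λ = -0.852825, cos λ = -0.522197.
ΔE = −sin λ·ΔX + cos λ·ΔY = −(-0.852825)·(58.7) + (-0.522197)·(-395.9) = 256.80 m.

ΔE = 257 m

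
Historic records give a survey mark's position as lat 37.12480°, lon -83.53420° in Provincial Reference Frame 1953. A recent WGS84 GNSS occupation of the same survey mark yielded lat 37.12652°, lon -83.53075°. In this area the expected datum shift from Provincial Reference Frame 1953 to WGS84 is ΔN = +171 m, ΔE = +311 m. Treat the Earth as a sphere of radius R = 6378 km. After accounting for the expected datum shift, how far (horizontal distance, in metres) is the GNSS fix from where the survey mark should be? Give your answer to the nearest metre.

Observed coordinate differences: Δφ = +0.00172°, Δλ = +0.00345°.
Converting to metres (1° lat = 111317 m, cos φ = 0.797323): observed ΔN = 191.5 m, observed ΔE = 306.2 m.
Subtracting the expected shift leaves a residual of 191.5 − (171) = 20.5 m north and 306.2 − (311) = -4.8 m east.
Residual distance = √(20.5² + (-4.8)²) = 21.0 m.

21 m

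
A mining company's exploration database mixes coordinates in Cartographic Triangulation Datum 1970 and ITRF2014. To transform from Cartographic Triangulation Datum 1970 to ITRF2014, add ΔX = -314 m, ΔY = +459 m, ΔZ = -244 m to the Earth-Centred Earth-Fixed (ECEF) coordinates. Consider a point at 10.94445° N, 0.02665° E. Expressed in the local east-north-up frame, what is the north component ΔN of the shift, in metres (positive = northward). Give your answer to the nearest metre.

The local north axis is (−sin φ cos λ, −sin φ sin λ, cos φ), giving ΔN = 59.615 − 0.041 − 239.562 = -179.99 m.

ΔN = -180 m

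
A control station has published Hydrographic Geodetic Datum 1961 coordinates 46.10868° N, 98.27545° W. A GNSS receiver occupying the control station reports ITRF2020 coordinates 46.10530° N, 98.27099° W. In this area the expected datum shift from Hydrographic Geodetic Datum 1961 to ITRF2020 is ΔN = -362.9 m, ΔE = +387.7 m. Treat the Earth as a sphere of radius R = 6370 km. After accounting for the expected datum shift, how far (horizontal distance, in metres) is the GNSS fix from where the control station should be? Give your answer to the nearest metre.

46 m

Observed coordinate differences: Δφ = -0.00338°, Δλ = +0.00446°.
Converting to metres (1° lat = 111177 m, cos φ = 0.693293): observed ΔN = -375.8 m, observed ΔE = 343.8 m.
Subtracting the expected shift leaves a residual of -375.8 − (-362.9) = -12.9 m north and 343.8 − (387.7) = -43.9 m east.
Residual distance = √((-12.9)² + (-43.9)²) = 45.8 m.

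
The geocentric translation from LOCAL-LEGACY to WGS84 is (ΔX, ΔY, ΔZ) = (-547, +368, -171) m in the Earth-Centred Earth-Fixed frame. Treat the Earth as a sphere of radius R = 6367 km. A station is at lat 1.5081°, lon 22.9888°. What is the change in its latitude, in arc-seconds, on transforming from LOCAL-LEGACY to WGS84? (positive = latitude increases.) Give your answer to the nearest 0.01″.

Δφ = -5.23″

sin φ = 0.026318, cos φ = 0.999654, sin λ = 0.390551, cos λ = 0.920581.
North component: ΔN = −sin φ cos λ·ΔX − sin φ sin λ·ΔY + cos φ·ΔZ = −(0.026318)(0.920581)(-547) − (0.026318)(0.390551)(368) + (0.999654)(-171) = -161.47 m.
1° of latitude spans πR/180 = 111125 m, so Δφ = -161.47 / 111125 × 3600 = -5.231″.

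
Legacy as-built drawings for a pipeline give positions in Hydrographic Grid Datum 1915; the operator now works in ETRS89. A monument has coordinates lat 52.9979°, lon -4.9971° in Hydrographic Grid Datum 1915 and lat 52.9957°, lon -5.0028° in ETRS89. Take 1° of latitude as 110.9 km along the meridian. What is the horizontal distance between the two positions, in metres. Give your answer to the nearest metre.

Δφ = 52.9957° − 52.9979° = -0.0022°; Δλ = -5.0028° − -4.9971° = -0.0057°.
ΔN = Δφ × 110900 = -244.0 m; ΔE = Δλ × 110900 × cos(52.9979°) = -0.0057 × 110900 × 0.601844 = -380.4 m.
Distance = √(ΔE² + ΔN²) = √((-380.4)² + (-244.0)²) = 452.0 m.

452 m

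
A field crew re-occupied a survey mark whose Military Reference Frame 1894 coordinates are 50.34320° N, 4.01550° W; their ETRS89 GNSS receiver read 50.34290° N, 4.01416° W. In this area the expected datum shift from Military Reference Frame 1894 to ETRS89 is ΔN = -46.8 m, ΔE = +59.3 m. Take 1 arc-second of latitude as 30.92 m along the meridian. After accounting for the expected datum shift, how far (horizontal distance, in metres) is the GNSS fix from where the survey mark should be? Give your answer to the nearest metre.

Observed coordinate differences: Δφ = -0.00030°, Δλ = +0.00134°.
Converting to metres (1° lat = 111312 m, cos φ = 0.638188): observed ΔN = -33.4 m, observed ΔE = 95.2 m.
Subtracting the expected shift leaves a residual of -33.4 − (-46.8) = 13.4 m north and 95.2 − (59.3) = 35.9 m east.
Residual distance = √(13.4² + 35.9²) = 38.3 m.

38 m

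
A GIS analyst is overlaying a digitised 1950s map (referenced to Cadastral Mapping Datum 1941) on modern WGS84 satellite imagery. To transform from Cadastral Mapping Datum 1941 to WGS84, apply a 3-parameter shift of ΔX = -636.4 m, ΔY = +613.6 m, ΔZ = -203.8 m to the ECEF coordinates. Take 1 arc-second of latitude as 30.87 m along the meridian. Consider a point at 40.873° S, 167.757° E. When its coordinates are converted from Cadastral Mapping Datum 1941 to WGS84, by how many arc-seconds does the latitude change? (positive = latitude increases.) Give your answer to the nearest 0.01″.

Δφ = 10.95″

sin φ = -0.654385, cos φ = 0.756162, sin λ = 0.212058, cos λ = -0.977257.
North component: ΔN = −sin φ cos λ·ΔX − sin φ sin λ·ΔY + cos φ·ΔZ = −(-0.654385)(-0.977257)(-636.4) − (-0.654385)(0.212058)(613.6) + (0.756162)(-203.8) = 338.02 m.
1° of latitude spans 3600 × 30.87 = 111132 m, so Δφ = 338.02 / 111132 × 3600 = 10.950″.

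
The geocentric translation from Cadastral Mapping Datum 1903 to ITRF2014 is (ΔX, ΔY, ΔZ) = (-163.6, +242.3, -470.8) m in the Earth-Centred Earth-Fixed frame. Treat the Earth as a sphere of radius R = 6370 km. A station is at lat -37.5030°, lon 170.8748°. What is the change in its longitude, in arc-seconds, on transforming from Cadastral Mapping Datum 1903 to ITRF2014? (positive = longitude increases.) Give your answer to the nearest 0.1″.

sin φ = -0.608803, cos φ = 0.793321, sin λ = 0.158592, cos λ = -0.987344.
East component: ΔE = −sin λ·ΔX + cos λ·ΔY = −(0.158592)(-163.6) + (-0.987344)(242.3) = -213.29 m.
1° of latitude spans πR/180 = 111177 m; at latitude φ, 1° of longitude spans that × cos φ = 88199.5 m, so Δλ = -213.29 / 88199.5 × 3600 = -8.706″.

Δλ = -8.7″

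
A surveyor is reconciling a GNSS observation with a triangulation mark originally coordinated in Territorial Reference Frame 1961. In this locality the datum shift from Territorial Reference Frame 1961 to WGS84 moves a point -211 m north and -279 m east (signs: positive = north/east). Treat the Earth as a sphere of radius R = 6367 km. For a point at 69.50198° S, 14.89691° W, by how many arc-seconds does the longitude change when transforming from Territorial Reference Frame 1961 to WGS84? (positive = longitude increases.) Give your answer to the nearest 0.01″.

Δλ = -25.81″

At latitude -69.50198°, cos φ = 0.350175.
One radian of longitude at latitude φ spans R cos φ, so Δλ = ΔE / (R cos φ) = -279.0 / (6367000 × 0.350175) = -1.2514e-04 rad = -25.811″.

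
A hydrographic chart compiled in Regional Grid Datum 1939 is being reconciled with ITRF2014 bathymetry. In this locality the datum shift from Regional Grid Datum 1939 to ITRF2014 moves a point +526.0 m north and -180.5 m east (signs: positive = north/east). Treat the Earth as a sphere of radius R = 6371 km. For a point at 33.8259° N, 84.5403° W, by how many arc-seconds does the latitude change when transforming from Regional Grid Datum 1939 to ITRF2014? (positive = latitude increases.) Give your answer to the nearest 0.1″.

Δφ = 17.0″

On a sphere of radius R, 1 rad of latitude = R, so Δφ = ΔN / R = 526.0 / 6371000 = 8.2562e-05 rad = 17.030″.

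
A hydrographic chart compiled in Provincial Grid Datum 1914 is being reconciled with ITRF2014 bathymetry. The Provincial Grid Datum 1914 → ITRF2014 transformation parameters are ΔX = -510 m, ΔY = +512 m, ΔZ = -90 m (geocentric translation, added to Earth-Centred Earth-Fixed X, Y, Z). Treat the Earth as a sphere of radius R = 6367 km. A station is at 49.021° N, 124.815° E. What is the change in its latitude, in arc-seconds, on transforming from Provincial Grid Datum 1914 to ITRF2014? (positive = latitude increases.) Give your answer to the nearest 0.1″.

Δφ = -19.3″

sin φ = 0.754950, cos φ = 0.655782, sin λ = 0.821000, cos λ = -0.570929.
North component: ΔN = −sin φ cos λ·ΔX − sin φ sin λ·ΔY + cos φ·ΔZ = −(0.754950)(-0.570929)(-510) − (0.754950)(0.821000)(512) + (0.655782)(-90) = -596.19 m.
1° of latitude spans πR/180 = 111125 m, so Δφ = -596.19 / 111125 × 3600 = -19.314″.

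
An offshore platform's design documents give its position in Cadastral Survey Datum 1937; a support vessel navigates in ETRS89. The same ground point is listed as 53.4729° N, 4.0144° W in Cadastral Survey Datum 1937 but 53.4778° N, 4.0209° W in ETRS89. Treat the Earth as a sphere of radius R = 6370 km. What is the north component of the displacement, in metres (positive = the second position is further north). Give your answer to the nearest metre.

Δφ = 53.4778° − 53.4729° = +0.0049°; Δλ = -4.0209° − -4.0144° = -0.0065°.
1° along a meridian = πR/180 = 111177 m.
ΔN = Δφ × 111177 = 544.8 m; ΔE = Δλ × 111177 × cos(53.4729°) = -0.0065 × 111177 × 0.595203 = -430.1 m.

ΔN = 545 m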